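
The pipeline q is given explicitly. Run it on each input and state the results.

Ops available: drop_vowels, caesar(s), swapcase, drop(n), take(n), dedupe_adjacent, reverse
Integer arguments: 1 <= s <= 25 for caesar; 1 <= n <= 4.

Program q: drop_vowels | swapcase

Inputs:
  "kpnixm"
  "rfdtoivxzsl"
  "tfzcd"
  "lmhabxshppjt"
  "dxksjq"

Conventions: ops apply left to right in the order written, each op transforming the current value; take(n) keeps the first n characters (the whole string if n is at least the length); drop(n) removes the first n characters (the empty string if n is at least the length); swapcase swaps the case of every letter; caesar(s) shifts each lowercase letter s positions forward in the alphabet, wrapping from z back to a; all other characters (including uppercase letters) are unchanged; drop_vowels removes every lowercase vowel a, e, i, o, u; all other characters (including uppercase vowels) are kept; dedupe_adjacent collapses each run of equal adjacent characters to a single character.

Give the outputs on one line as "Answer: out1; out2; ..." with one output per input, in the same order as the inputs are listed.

"KPNXM"; "RFDTVXZSL"; "TFZCD"; "LMHBXSHPPJT"; "DXKSJQ"

Execution, op by op:
  "kpnixm" -> "kpnxm" -> "KPNXM"
  "rfdtoivxzsl" -> "rfdtvxzsl" -> "RFDTVXZSL"
  "tfzcd" -> "tfzcd" -> "TFZCD"
  "lmhabxshppjt" -> "lmhbxshppjt" -> "LMHBXSHPPJT"
  "dxksjq" -> "dxksjq" -> "DXKSJQ"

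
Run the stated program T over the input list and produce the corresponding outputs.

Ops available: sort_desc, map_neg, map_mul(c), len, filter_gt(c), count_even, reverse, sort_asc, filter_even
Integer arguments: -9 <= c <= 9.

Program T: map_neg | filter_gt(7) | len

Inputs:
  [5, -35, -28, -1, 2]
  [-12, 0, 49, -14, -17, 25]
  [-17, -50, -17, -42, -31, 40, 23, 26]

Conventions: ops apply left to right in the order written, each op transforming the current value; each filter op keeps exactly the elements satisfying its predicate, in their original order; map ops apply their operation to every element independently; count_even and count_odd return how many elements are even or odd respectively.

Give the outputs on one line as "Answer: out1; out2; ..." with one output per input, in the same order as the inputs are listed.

Execution, op by op:
  [5, -35, -28, -1, 2] -> [-5, 35, 28, 1, -2] -> [35, 28] -> 2
  [-12, 0, 49, -14, -17, 25] -> [12, 0, -49, 14, 17, -25] -> [12, 14, 17] -> 3
  [-17, -50, -17, -42, -31, 40, 23, 26] -> [17, 50, 17, 42, 31, -40, -23, -26] -> [17, 50, 17, 42, 31] -> 5

2; 3; 5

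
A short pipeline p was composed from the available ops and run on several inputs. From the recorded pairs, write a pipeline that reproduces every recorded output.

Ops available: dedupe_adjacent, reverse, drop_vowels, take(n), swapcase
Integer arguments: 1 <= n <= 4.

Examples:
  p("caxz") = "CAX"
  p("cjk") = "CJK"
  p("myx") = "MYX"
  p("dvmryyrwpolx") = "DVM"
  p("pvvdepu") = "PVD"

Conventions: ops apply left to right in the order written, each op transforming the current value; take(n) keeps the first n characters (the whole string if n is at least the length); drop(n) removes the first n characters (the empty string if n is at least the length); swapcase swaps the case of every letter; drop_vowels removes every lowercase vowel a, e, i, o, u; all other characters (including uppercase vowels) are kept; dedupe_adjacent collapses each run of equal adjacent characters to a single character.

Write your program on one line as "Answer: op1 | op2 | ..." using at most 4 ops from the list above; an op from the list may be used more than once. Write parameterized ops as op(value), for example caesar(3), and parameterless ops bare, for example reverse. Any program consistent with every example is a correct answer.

dedupe_adjacent | swapcase | take(3)

Check, running the answer program on each example:
  "caxz" -> "caxz" -> "CAXZ" -> "CAX"
  "cjk" -> "cjk" -> "CJK" -> "CJK"
  "myx" -> "myx" -> "MYX" -> "MYX"
  "dvmryyrwpolx" -> "dvmryrwpolx" -> "DVMRYRWPOLX" -> "DVM"
  "pvvdepu" -> "pvdepu" -> "PVDEPU" -> "PVD"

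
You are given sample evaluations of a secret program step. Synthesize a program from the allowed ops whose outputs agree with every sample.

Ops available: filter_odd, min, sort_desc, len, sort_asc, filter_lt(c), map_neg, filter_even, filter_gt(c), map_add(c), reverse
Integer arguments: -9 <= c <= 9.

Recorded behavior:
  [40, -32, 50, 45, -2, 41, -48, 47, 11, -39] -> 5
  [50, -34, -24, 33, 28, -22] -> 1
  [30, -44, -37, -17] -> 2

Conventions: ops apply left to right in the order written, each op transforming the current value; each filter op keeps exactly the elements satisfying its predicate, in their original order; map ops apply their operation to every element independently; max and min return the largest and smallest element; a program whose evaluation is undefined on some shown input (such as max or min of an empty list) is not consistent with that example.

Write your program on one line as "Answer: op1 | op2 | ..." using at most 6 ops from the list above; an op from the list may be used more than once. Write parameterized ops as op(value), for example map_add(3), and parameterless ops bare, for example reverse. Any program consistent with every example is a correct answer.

map_neg | map_add(-1) | sort_asc | filter_even | len

Check, running the answer program on each example:
  [40, -32, 50, 45, -2, 41, -48, 47, 11, -39] -> [-40, 32, -50, -45, 2, -41, 48, -47, -11, 39] -> [-41, 31, -51, -46, 1, -42, 47, -48, -12, 38] -> [-51, -48, -46, -42, -41, -12, 1, 31, 38, 47] -> [-48, -46, -42, -12, 38] -> 5
  [50, -34, -24, 33, 28, -22] -> [-50, 34, 24, -33, -28, 22] -> [-51, 33, 23, -34, -29, 21] -> [-51, -34, -29, 21, 23, 33] -> [-34] -> 1
  [30, -44, -37, -17] -> [-30, 44, 37, 17] -> [-31, 43, 36, 16] -> [-31, 16, 36, 43] -> [16, 36] -> 2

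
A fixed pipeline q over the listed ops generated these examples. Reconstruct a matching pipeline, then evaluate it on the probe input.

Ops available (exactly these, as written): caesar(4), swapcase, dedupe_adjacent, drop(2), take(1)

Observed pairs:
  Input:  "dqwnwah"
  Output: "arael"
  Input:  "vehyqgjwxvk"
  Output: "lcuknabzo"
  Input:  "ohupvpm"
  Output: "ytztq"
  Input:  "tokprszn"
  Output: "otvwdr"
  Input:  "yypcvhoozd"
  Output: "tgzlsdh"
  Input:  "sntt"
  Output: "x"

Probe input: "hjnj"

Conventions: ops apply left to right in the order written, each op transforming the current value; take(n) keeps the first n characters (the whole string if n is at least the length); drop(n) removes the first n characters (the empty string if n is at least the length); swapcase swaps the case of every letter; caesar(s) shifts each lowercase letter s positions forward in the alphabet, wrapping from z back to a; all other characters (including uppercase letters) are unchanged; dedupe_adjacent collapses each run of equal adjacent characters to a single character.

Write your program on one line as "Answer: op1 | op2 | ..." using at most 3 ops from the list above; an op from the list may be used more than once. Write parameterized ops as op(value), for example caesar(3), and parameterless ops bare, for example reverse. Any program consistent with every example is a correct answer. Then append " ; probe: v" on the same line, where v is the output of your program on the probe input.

drop(2) | caesar(4) | dedupe_adjacent ; probe: "rn"

Check, running the answer program on each example:
  "dqwnwah" -> "wnwah" -> "arael" -> "arael"
  "vehyqgjwxvk" -> "hyqgjwxvk" -> "lcuknabzo" -> "lcuknabzo"
  "ohupvpm" -> "upvpm" -> "ytztq" -> "ytztq"
  "tokprszn" -> "kprszn" -> "otvwdr" -> "otvwdr"
  "yypcvhoozd" -> "pcvhoozd" -> "tgzlssdh" -> "tgzlsdh"
  "sntt" -> "tt" -> "xx" -> "x"
  probe: "hjnj" -> "nj" -> "rn" -> "rn"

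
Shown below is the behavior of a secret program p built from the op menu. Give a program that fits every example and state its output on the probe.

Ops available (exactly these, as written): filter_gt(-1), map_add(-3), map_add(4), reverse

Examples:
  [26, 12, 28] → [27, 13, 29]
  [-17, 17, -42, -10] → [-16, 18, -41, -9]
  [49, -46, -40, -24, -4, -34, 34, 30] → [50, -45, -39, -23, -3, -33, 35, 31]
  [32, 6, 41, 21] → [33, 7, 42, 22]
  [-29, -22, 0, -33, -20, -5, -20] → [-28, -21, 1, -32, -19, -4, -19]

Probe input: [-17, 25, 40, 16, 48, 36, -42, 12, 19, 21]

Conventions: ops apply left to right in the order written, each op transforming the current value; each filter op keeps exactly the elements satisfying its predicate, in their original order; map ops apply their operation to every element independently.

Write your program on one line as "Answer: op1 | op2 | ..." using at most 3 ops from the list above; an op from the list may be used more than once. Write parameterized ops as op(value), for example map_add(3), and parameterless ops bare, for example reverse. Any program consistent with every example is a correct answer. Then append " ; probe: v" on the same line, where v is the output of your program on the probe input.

map_add(4) | map_add(-3) ; probe: [-16, 26, 41, 17, 49, 37, -41, 13, 20, 22]

Check, running the answer program on each example:
  [26, 12, 28] -> [30, 16, 32] -> [27, 13, 29]
  [-17, 17, -42, -10] -> [-13, 21, -38, -6] -> [-16, 18, -41, -9]
  [49, -46, -40, -24, -4, -34, 34, 30] -> [53, -42, -36, -20, 0, -30, 38, 34] -> [50, -45, -39, -23, -3, -33, 35, 31]
  [32, 6, 41, 21] -> [36, 10, 45, 25] -> [33, 7, 42, 22]
  [-29, -22, 0, -33, -20, -5, -20] -> [-25, -18, 4, -29, -16, -1, -16] -> [-28, -21, 1, -32, -19, -4, -19]
  probe: [-17, 25, 40, 16, 48, 36, -42, 12, 19, 21] -> [-13, 29, 44, 20, 52, 40, -38, 16, 23, 25] -> [-16, 26, 41, 17, 49, 37, -41, 13, 20, 22]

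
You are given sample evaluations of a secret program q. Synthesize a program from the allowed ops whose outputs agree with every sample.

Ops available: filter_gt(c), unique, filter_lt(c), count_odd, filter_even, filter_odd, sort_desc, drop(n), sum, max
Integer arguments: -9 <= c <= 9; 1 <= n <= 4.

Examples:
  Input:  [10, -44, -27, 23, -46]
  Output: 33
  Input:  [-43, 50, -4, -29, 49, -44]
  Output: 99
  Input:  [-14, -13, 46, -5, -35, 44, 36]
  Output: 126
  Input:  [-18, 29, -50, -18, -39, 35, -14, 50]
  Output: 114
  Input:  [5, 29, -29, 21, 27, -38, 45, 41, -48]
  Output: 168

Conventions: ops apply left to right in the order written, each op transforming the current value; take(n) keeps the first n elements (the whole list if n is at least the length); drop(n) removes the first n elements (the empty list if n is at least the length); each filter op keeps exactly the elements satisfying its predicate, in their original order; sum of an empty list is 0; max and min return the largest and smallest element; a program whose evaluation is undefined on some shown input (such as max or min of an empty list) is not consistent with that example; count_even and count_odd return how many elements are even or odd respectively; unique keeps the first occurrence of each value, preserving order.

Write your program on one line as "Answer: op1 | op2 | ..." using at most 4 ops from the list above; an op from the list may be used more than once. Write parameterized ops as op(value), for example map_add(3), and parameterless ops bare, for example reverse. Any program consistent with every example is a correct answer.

sort_desc | filter_gt(2) | sum

Check, running the answer program on each example:
  [10, -44, -27, 23, -46] -> [23, 10, -27, -44, -46] -> [23, 10] -> 33
  [-43, 50, -4, -29, 49, -44] -> [50, 49, -4, -29, -43, -44] -> [50, 49] -> 99
  [-14, -13, 46, -5, -35, 44, 36] -> [46, 44, 36, -5, -13, -14, -35] -> [46, 44, 36] -> 126
  [-18, 29, -50, -18, -39, 35, -14, 50] -> [50, 35, 29, -14, -18, -18, -39, -50] -> [50, 35, 29] -> 114
  [5, 29, -29, 21, 27, -38, 45, 41, -48] -> [45, 41, 29, 27, 21, 5, -29, -38, -48] -> [45, 41, 29, 27, 21, 5] -> 168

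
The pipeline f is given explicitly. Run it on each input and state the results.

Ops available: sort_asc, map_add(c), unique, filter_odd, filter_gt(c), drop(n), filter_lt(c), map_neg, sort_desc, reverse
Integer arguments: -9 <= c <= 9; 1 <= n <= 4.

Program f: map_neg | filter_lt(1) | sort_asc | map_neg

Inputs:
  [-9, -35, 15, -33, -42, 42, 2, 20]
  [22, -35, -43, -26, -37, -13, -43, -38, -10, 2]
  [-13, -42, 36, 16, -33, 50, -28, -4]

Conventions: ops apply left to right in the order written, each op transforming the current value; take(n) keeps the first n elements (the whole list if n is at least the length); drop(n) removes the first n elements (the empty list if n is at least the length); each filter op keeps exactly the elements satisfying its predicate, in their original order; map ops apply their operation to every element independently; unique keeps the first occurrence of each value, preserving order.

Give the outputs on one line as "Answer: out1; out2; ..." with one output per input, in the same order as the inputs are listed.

Execution, op by op:
  [-9, -35, 15, -33, -42, 42, 2, 20] -> [9, 35, -15, 33, 42, -42, -2, -20] -> [-15, -42, -2, -20] -> [-42, -20, -15, -2] -> [42, 20, 15, 2]
  [22, -35, -43, -26, -37, -13, -43, -38, -10, 2] -> [-22, 35, 43, 26, 37, 13, 43, 38, 10, -2] -> [-22, -2] -> [-22, -2] -> [22, 2]
  [-13, -42, 36, 16, -33, 50, -28, -4] -> [13, 42, -36, -16, 33, -50, 28, 4] -> [-36, -16, -50] -> [-50, -36, -16] -> [50, 36, 16]

[42, 20, 15, 2]; [22, 2]; [50, 36, 16]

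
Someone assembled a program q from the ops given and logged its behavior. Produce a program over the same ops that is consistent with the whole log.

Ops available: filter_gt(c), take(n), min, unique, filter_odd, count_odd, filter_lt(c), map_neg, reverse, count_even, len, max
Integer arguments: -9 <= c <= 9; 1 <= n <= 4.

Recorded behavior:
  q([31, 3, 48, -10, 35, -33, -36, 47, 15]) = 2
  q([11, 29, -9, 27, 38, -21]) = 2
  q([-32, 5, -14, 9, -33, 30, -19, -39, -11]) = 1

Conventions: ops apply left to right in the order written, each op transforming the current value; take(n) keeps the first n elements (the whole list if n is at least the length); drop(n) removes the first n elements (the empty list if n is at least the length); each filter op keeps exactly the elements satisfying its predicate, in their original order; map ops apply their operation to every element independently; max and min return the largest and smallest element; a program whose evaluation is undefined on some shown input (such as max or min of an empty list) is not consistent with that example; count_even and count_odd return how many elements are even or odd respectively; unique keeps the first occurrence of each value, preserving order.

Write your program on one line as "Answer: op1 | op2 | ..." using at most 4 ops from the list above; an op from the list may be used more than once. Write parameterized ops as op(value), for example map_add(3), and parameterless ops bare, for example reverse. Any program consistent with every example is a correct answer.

take(4) | take(2) | count_odd

Check, running the answer program on each example:
  [31, 3, 48, -10, 35, -33, -36, 47, 15] -> [31, 3, 48, -10] -> [31, 3] -> 2
  [11, 29, -9, 27, 38, -21] -> [11, 29, -9, 27] -> [11, 29] -> 2
  [-32, 5, -14, 9, -33, 30, -19, -39, -11] -> [-32, 5, -14, 9] -> [-32, 5] -> 1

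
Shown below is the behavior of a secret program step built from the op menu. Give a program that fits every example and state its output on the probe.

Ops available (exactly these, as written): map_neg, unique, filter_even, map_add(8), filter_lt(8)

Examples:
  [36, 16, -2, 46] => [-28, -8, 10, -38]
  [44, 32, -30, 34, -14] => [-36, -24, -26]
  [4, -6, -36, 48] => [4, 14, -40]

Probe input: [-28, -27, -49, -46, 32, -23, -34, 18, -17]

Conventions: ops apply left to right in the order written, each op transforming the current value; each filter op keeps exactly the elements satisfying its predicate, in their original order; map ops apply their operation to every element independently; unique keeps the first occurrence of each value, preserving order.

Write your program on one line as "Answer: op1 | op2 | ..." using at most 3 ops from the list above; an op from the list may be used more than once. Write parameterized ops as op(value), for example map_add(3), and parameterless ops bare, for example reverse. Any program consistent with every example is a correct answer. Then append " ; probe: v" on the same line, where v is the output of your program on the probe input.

map_neg | filter_lt(8) | map_add(8) ; probe: [-24, -10]

Check, running the answer program on each example:
  [36, 16, -2, 46] -> [-36, -16, 2, -46] -> [-36, -16, 2, -46] -> [-28, -8, 10, -38]
  [44, 32, -30, 34, -14] -> [-44, -32, 30, -34, 14] -> [-44, -32, -34] -> [-36, -24, -26]
  [4, -6, -36, 48] -> [-4, 6, 36, -48] -> [-4, 6, -48] -> [4, 14, -40]
  probe: [-28, -27, -49, -46, 32, -23, -34, 18, -17] -> [28, 27, 49, 46, -32, 23, 34, -18, 17] -> [-32, -18] -> [-24, -10]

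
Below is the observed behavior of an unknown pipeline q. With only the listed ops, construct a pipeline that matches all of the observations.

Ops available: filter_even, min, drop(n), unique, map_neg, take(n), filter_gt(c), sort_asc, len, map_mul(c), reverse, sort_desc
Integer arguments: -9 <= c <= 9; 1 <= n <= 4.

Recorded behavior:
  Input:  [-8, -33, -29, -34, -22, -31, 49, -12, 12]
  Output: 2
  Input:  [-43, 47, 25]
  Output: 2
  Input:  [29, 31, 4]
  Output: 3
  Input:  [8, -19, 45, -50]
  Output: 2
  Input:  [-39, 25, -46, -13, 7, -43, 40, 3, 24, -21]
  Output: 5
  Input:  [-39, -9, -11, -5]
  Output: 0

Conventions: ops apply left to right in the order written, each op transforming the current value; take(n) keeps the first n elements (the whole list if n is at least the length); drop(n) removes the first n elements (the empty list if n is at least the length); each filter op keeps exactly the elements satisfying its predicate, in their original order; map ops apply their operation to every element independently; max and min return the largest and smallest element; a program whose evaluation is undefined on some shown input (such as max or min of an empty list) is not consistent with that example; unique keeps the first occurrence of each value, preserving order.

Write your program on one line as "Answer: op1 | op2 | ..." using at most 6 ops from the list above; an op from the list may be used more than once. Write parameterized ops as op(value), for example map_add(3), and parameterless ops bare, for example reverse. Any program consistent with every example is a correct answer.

filter_gt(-5) | map_neg | map_mul(-8) | reverse | len

Check, running the answer program on each example:
  [-8, -33, -29, -34, -22, -31, 49, -12, 12] -> [49, 12] -> [-49, -12] -> [392, 96] -> [96, 392] -> 2
  [-43, 47, 25] -> [47, 25] -> [-47, -25] -> [376, 200] -> [200, 376] -> 2
  [29, 31, 4] -> [29, 31, 4] -> [-29, -31, -4] -> [232, 248, 32] -> [32, 248, 232] -> 3
  [8, -19, 45, -50] -> [8, 45] -> [-8, -45] -> [64, 360] -> [360, 64] -> 2
  [-39, 25, -46, -13, 7, -43, 40, 3, 24, -21] -> [25, 7, 40, 3, 24] -> [-25, -7, -40, -3, -24] -> [200, 56, 320, 24, 192] -> [192, 24, 320, 56, 200] -> 5
  [-39, -9, -11, -5] -> [] -> [] -> [] -> [] -> 0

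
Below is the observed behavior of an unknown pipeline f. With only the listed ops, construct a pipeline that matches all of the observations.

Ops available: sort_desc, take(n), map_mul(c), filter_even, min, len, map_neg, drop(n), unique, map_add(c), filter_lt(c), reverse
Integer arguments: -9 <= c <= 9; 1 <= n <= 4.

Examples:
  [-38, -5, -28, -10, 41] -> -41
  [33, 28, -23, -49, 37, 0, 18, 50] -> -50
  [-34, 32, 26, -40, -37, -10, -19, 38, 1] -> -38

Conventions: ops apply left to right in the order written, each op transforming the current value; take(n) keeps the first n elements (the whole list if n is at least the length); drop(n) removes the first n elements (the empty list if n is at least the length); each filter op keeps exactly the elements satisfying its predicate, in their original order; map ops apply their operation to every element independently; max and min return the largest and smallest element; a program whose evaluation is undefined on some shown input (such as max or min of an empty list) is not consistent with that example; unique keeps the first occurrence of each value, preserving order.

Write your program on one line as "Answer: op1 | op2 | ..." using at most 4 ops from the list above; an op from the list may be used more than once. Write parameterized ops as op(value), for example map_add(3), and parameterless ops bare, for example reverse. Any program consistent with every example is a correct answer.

map_neg | filter_lt(-2) | min

Check, running the answer program on each example:
  [-38, -5, -28, -10, 41] -> [38, 5, 28, 10, -41] -> [-41] -> -41
  [33, 28, -23, -49, 37, 0, 18, 50] -> [-33, -28, 23, 49, -37, 0, -18, -50] -> [-33, -28, -37, -18, -50] -> -50
  [-34, 32, 26, -40, -37, -10, -19, 38, 1] -> [34, -32, -26, 40, 37, 10, 19, -38, -1] -> [-32, -26, -38] -> -38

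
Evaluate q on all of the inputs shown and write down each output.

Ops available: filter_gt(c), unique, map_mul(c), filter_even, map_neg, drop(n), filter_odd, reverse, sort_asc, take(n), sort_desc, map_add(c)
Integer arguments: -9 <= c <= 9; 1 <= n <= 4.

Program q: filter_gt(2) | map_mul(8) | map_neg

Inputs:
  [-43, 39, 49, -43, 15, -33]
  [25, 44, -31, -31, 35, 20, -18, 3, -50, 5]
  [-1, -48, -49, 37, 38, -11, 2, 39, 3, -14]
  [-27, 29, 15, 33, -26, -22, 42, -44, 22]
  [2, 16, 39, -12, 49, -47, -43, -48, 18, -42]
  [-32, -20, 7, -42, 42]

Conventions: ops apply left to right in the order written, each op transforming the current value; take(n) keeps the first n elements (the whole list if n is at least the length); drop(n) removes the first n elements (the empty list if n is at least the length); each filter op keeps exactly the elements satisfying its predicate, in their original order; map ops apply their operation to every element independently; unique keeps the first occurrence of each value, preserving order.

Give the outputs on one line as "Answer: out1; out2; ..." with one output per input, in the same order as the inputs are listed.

[-312, -392, -120]; [-200, -352, -280, -160, -24, -40]; [-296, -304, -312, -24]; [-232, -120, -264, -336, -176]; [-128, -312, -392, -144]; [-56, -336]

Execution, op by op:
  [-43, 39, 49, -43, 15, -33] -> [39, 49, 15] -> [312, 392, 120] -> [-312, -392, -120]
  [25, 44, -31, -31, 35, 20, -18, 3, -50, 5] -> [25, 44, 35, 20, 3, 5] -> [200, 352, 280, 160, 24, 40] -> [-200, -352, -280, -160, -24, -40]
  [-1, -48, -49, 37, 38, -11, 2, 39, 3, -14] -> [37, 38, 39, 3] -> [296, 304, 312, 24] -> [-296, -304, -312, -24]
  [-27, 29, 15, 33, -26, -22, 42, -44, 22] -> [29, 15, 33, 42, 22] -> [232, 120, 264, 336, 176] -> [-232, -120, -264, -336, -176]
  [2, 16, 39, -12, 49, -47, -43, -48, 18, -42] -> [16, 39, 49, 18] -> [128, 312, 392, 144] -> [-128, -312, -392, -144]
  [-32, -20, 7, -42, 42] -> [7, 42] -> [56, 336] -> [-56, -336]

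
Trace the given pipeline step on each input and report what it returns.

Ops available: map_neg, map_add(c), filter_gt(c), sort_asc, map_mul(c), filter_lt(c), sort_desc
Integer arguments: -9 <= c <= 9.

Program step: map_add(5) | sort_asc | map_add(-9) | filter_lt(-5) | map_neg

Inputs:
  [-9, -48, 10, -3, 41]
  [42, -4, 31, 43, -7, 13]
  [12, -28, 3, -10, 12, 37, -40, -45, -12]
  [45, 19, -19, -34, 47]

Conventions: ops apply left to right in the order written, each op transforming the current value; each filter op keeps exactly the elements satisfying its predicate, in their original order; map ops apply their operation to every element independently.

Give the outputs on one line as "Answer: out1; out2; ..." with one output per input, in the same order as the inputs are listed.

[52, 13, 7]; [11, 8]; [49, 44, 32, 16, 14]; [38, 23]

Execution, op by op:
  [-9, -48, 10, -3, 41] -> [-4, -43, 15, 2, 46] -> [-43, -4, 2, 15, 46] -> [-52, -13, -7, 6, 37] -> [-52, -13, -7] -> [52, 13, 7]
  [42, -4, 31, 43, -7, 13] -> [47, 1, 36, 48, -2, 18] -> [-2, 1, 18, 36, 47, 48] -> [-11, -8, 9, 27, 38, 39] -> [-11, -8] -> [11, 8]
  [12, -28, 3, -10, 12, 37, -40, -45, -12] -> [17, -23, 8, -5, 17, 42, -35, -40, -7] -> [-40, -35, -23, -7, -5, 8, 17, 17, 42] -> [-49, -44, -32, -16, -14, -1, 8, 8, 33] -> [-49, -44, -32, -16, -14] -> [49, 44, 32, 16, 14]
  [45, 19, -19, -34, 47] -> [50, 24, -14, -29, 52] -> [-29, -14, 24, 50, 52] -> [-38, -23, 15, 41, 43] -> [-38, -23] -> [38, 23]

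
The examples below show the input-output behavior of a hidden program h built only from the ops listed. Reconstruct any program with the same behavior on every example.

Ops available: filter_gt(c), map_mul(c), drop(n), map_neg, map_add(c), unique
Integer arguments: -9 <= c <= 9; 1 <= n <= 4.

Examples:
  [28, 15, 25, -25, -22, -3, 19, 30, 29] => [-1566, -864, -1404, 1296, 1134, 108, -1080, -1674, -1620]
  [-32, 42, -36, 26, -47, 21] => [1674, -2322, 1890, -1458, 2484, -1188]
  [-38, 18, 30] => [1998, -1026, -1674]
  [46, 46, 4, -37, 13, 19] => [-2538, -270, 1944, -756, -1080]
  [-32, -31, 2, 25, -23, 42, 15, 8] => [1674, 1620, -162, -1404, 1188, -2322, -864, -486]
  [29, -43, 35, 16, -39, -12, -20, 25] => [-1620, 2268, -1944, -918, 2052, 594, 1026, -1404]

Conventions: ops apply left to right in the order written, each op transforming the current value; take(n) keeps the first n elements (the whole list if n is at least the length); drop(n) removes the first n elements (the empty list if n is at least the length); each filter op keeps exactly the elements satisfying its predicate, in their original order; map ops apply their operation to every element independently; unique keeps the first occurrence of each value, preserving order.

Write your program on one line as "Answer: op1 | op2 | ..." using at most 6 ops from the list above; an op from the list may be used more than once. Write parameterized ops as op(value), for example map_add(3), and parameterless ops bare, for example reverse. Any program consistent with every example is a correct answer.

unique | map_add(1) | map_mul(-9) | map_neg | map_mul(-6)

Check, running the answer program on each example:
  [28, 15, 25, -25, -22, -3, 19, 30, 29] -> [28, 15, 25, -25, -22, -3, 19, 30, 29] -> [29, 16, 26, -24, -21, -2, 20, 31, 30] -> [-261, -144, -234, 216, 189, 18, -180, -279, -270] -> [261, 144, 234, -216, -189, -18, 180, 279, 270] -> [-1566, -864, -1404, 1296, 1134, 108, -1080, -1674, -1620]
  [-32, 42, -36, 26, -47, 21] -> [-32, 42, -36, 26, -47, 21] -> [-31, 43, -35, 27, -46, 22] -> [279, -387, 315, -243, 414, -198] -> [-279, 387, -315, 243, -414, 198] -> [1674, -2322, 1890, -1458, 2484, -1188]
  [-38, 18, 30] -> [-38, 18, 30] -> [-37, 19, 31] -> [333, -171, -279] -> [-333, 171, 279] -> [1998, -1026, -1674]
  [46, 46, 4, -37, 13, 19] -> [46, 4, -37, 13, 19] -> [47, 5, -36, 14, 20] -> [-423, -45, 324, -126, -180] -> [423, 45, -324, 126, 180] -> [-2538, -270, 1944, -756, -1080]
  [-32, -31, 2, 25, -23, 42, 15, 8] -> [-32, -31, 2, 25, -23, 42, 15, 8] -> [-31, -30, 3, 26, -22, 43, 16, 9] -> [279, 270, -27, -234, 198, -387, -144, -81] -> [-279, -270, 27, 234, -198, 387, 144, 81] -> [1674, 1620, -162, -1404, 1188, -2322, -864, -486]
  [29, -43, 35, 16, -39, -12, -20, 25] -> [29, -43, 35, 16, -39, -12, -20, 25] -> [30, -42, 36, 17, -38, -11, -19, 26] -> [-270, 378, -324, -153, 342, 99, 171, -234] -> [270, -378, 324, 153, -342, -99, -171, 234] -> [-1620, 2268, -1944, -918, 2052, 594, 1026, -1404]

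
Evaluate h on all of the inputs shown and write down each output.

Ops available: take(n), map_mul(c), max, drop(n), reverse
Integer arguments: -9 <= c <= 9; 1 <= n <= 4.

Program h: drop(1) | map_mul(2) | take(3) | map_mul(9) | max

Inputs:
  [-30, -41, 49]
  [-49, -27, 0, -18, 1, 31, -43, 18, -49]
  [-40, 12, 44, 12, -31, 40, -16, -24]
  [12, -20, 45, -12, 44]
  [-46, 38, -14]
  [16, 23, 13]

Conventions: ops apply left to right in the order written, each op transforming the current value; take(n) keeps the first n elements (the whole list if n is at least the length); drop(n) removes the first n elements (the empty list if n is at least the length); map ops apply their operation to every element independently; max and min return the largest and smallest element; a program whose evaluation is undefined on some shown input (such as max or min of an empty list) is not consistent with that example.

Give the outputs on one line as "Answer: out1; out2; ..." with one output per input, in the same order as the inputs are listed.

Execution, op by op:
  [-30, -41, 49] -> [-41, 49] -> [-82, 98] -> [-82, 98] -> [-738, 882] -> 882
  [-49, -27, 0, -18, 1, 31, -43, 18, -49] -> [-27, 0, -18, 1, 31, -43, 18, -49] -> [-54, 0, -36, 2, 62, -86, 36, -98] -> [-54, 0, -36] -> [-486, 0, -324] -> 0
  [-40, 12, 44, 12, -31, 40, -16, -24] -> [12, 44, 12, -31, 40, -16, -24] -> [24, 88, 24, -62, 80, -32, -48] -> [24, 88, 24] -> [216, 792, 216] -> 792
  [12, -20, 45, -12, 44] -> [-20, 45, -12, 44] -> [-40, 90, -24, 88] -> [-40, 90, -24] -> [-360, 810, -216] -> 810
  [-46, 38, -14] -> [38, -14] -> [76, -28] -> [76, -28] -> [684, -252] -> 684
  [16, 23, 13] -> [23, 13] -> [46, 26] -> [46, 26] -> [414, 234] -> 414

882; 0; 792; 810; 684; 414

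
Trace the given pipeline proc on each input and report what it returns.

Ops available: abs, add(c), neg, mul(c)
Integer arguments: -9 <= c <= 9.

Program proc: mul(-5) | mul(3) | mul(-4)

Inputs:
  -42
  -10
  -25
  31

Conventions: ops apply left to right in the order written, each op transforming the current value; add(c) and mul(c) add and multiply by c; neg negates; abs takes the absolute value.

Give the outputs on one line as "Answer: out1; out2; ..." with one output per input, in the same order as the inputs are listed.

-2520; -600; -1500; 1860

Execution, op by op:
  -42 -> 210 -> 630 -> -2520
  -10 -> 50 -> 150 -> -600
  -25 -> 125 -> 375 -> -1500
  31 -> -155 -> -465 -> 1860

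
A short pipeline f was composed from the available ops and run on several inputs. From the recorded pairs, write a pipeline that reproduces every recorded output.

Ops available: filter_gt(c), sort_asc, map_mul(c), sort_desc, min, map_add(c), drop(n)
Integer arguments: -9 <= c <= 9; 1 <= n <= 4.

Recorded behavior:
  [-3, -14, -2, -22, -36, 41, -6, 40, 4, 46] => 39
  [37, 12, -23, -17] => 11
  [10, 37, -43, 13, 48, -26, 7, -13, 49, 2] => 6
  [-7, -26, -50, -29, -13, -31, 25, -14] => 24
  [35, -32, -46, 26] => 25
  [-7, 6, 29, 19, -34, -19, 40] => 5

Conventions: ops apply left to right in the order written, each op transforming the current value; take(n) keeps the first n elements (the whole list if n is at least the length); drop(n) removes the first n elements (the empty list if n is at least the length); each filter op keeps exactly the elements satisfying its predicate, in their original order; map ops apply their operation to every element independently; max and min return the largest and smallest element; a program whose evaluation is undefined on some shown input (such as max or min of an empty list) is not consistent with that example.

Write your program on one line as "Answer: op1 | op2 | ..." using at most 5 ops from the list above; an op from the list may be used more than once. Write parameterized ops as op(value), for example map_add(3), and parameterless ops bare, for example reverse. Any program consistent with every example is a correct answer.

filter_gt(-3) | sort_asc | map_add(-1) | filter_gt(4) | min

Check, running the answer program on each example:
  [-3, -14, -2, -22, -36, 41, -6, 40, 4, 46] -> [-2, 41, 40, 4, 46] -> [-2, 4, 40, 41, 46] -> [-3, 3, 39, 40, 45] -> [39, 40, 45] -> 39
  [37, 12, -23, -17] -> [37, 12] -> [12, 37] -> [11, 36] -> [11, 36] -> 11
  [10, 37, -43, 13, 48, -26, 7, -13, 49, 2] -> [10, 37, 13, 48, 7, 49, 2] -> [2, 7, 10, 13, 37, 48, 49] -> [1, 6, 9, 12, 36, 47, 48] -> [6, 9, 12, 36, 47, 48] -> 6
  [-7, -26, -50, -29, -13, -31, 25, -14] -> [25] -> [25] -> [24] -> [24] -> 24
  [35, -32, -46, 26] -> [35, 26] -> [26, 35] -> [25, 34] -> [25, 34] -> 25
  [-7, 6, 29, 19, -34, -19, 40] -> [6, 29, 19, 40] -> [6, 19, 29, 40] -> [5, 18, 28, 39] -> [5, 18, 28, 39] -> 5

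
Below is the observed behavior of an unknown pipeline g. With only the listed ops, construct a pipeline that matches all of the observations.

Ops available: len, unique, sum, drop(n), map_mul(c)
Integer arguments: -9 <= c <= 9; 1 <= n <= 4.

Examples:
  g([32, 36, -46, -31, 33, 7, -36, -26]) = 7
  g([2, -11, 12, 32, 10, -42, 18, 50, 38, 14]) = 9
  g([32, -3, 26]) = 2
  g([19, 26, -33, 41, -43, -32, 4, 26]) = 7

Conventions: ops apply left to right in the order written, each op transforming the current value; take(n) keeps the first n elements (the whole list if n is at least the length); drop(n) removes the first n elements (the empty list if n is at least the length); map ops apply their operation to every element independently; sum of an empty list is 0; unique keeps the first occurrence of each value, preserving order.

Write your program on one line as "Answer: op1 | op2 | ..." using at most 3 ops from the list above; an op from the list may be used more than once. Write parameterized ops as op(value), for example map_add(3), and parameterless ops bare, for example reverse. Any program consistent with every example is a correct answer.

map_mul(-3) | drop(1) | len

Check, running the answer program on each example:
  [32, 36, -46, -31, 33, 7, -36, -26] -> [-96, -108, 138, 93, -99, -21, 108, 78] -> [-108, 138, 93, -99, -21, 108, 78] -> 7
  [2, -11, 12, 32, 10, -42, 18, 50, 38, 14] -> [-6, 33, -36, -96, -30, 126, -54, -150, -114, -42] -> [33, -36, -96, -30, 126, -54, -150, -114, -42] -> 9
  [32, -3, 26] -> [-96, 9, -78] -> [9, -78] -> 2
  [19, 26, -33, 41, -43, -32, 4, 26] -> [-57, -78, 99, -123, 129, 96, -12, -78] -> [-78, 99, -123, 129, 96, -12, -78] -> 7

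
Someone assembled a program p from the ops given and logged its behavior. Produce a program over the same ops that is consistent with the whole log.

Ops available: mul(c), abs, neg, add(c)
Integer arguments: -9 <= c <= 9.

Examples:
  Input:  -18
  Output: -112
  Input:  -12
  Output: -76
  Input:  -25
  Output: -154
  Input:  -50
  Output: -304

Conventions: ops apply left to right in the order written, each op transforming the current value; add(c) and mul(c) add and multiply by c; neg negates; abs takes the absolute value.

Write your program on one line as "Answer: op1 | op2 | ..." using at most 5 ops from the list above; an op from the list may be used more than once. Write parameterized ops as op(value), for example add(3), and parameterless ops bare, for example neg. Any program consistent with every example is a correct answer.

mul(6) | add(3) | add(-2) | add(-9) | add(4)

Check, running the answer program on each example:
  -18 -> -108 -> -105 -> -107 -> -116 -> -112
  -12 -> -72 -> -69 -> -71 -> -80 -> -76
  -25 -> -150 -> -147 -> -149 -> -158 -> -154
  -50 -> -300 -> -297 -> -299 -> -308 -> -304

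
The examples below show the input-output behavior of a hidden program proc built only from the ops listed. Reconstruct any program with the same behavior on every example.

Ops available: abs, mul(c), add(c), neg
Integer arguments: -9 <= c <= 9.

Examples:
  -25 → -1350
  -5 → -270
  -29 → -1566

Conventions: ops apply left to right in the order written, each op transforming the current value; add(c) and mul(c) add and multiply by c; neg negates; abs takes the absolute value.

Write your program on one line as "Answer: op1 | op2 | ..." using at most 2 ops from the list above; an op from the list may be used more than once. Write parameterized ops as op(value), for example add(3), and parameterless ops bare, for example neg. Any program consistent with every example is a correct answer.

mul(6) | mul(9)

Check, running the answer program on each example:
  -25 -> -150 -> -1350
  -5 -> -30 -> -270
  -29 -> -174 -> -1566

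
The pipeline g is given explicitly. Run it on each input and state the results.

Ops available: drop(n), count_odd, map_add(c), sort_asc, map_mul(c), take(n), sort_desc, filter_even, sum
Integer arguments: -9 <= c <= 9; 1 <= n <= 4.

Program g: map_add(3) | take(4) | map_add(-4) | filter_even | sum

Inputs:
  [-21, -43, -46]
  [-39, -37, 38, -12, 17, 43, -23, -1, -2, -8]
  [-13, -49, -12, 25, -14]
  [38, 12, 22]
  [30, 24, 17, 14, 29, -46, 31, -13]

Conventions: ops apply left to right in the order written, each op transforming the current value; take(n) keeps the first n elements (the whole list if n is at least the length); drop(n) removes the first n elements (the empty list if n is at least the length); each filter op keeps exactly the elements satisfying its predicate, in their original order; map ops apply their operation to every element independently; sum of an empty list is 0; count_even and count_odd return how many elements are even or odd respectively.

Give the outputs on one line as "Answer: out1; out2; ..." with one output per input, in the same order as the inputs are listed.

-66; -78; -40; 0; 16

Execution, op by op:
  [-21, -43, -46] -> [-18, -40, -43] -> [-18, -40, -43] -> [-22, -44, -47] -> [-22, -44] -> -66
  [-39, -37, 38, -12, 17, 43, -23, -1, -2, -8] -> [-36, -34, 41, -9, 20, 46, -20, 2, 1, -5] -> [-36, -34, 41, -9] -> [-40, -38, 37, -13] -> [-40, -38] -> -78
  [-13, -49, -12, 25, -14] -> [-10, -46, -9, 28, -11] -> [-10, -46, -9, 28] -> [-14, -50, -13, 24] -> [-14, -50, 24] -> -40
  [38, 12, 22] -> [41, 15, 25] -> [41, 15, 25] -> [37, 11, 21] -> [] -> 0
  [30, 24, 17, 14, 29, -46, 31, -13] -> [33, 27, 20, 17, 32, -43, 34, -10] -> [33, 27, 20, 17] -> [29, 23, 16, 13] -> [16] -> 16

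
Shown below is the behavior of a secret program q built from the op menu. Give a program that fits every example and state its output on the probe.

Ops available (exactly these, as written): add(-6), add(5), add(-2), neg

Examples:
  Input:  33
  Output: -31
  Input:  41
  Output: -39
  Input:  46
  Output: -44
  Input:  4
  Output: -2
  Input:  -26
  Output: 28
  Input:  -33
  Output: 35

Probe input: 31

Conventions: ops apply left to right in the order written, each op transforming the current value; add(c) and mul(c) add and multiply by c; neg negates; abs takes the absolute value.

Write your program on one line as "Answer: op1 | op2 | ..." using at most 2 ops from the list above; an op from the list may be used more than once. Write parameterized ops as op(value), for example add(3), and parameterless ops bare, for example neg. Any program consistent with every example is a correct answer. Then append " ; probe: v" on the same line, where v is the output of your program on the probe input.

add(-2) | neg ; probe: -29

Check, running the answer program on each example:
  33 -> 31 -> -31
  41 -> 39 -> -39
  46 -> 44 -> -44
  4 -> 2 -> -2
  -26 -> -28 -> 28
  -33 -> -35 -> 35
  probe: 31 -> 29 -> -29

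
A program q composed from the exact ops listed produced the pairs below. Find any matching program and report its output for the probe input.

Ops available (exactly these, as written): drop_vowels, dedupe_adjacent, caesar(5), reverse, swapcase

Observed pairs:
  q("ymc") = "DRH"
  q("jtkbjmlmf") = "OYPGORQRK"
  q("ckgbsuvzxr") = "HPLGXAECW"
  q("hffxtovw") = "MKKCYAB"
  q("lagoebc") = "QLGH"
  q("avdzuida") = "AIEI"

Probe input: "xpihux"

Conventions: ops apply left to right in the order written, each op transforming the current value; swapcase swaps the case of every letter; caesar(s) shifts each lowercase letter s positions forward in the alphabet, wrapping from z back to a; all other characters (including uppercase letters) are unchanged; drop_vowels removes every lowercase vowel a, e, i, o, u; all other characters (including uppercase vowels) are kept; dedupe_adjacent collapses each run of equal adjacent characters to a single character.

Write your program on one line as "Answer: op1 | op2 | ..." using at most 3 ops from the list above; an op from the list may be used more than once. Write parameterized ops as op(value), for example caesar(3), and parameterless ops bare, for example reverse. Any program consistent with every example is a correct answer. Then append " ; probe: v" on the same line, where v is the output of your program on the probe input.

drop_vowels | caesar(5) | swapcase ; probe: "CUMC"

Check, running the answer program on each example:
  "ymc" -> "ymc" -> "drh" -> "DRH"
  "jtkbjmlmf" -> "jtkbjmlmf" -> "oypgorqrk" -> "OYPGORQRK"
  "ckgbsuvzxr" -> "ckgbsvzxr" -> "hplgxaecw" -> "HPLGXAECW"
  "hffxtovw" -> "hffxtvw" -> "mkkcyab" -> "MKKCYAB"
  "lagoebc" -> "lgbc" -> "qlgh" -> "QLGH"
  "avdzuida" -> "vdzd" -> "aiei" -> "AIEI"
  probe: "xpihux" -> "xphx" -> "cumc" -> "CUMC"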